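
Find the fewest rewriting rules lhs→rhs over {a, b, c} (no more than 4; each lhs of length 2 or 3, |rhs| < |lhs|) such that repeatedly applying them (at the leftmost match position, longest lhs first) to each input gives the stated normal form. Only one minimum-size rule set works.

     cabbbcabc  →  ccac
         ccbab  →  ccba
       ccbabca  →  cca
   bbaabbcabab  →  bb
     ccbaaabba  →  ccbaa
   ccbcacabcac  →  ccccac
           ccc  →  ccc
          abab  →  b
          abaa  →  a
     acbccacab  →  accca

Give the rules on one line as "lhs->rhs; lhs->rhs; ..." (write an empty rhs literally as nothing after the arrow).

  | cabbbcabc => cabbcabc => cabcabc => cacabc => ccabc => ccac
  | ccbab => ccba
  | ccbabca => ccbaca => ccbca => cca
  | bbaabbcabab => bbaabcabab => bbaacabab => bbacabab => bbcabab => babab => bb

ab->a; aba->; aca->ca; bc->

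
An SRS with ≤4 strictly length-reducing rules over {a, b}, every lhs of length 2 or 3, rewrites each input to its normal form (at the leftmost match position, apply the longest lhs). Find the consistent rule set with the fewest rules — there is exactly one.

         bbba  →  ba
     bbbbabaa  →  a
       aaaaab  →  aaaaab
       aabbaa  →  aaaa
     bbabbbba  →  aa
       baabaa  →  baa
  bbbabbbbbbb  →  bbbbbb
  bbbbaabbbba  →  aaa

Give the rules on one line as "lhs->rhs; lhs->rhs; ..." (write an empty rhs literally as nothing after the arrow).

aba->; bab->; bba->a

  | bbba => ba
  | bbbbabaa => bbabaa => abaa => a
  | aaaaab
  | aabbaa => aaaa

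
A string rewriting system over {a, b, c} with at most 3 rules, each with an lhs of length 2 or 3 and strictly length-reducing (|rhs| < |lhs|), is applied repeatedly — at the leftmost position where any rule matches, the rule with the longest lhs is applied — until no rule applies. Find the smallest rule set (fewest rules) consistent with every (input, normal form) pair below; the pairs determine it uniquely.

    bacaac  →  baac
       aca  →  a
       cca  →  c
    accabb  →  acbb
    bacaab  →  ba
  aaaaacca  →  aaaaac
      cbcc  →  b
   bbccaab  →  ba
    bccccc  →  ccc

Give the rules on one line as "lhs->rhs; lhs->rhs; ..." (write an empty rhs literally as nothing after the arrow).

ab->; bcc->ab; ca->

  | bacaac => baac
  | aca => a
  | cca => c
  | accabb => acbb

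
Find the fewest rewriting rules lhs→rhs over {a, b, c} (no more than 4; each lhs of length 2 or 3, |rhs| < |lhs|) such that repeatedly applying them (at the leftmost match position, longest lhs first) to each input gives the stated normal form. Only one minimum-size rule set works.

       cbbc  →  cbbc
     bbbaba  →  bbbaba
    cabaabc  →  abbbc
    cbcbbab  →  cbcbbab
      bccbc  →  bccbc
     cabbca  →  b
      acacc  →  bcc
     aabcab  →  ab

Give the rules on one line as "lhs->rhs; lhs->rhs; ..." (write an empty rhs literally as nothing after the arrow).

  | cbbc
  | bbbaba
  | cabaabc => abaabc => abbbc
  | cbcbbab

aa->b; bca->ca; ca->a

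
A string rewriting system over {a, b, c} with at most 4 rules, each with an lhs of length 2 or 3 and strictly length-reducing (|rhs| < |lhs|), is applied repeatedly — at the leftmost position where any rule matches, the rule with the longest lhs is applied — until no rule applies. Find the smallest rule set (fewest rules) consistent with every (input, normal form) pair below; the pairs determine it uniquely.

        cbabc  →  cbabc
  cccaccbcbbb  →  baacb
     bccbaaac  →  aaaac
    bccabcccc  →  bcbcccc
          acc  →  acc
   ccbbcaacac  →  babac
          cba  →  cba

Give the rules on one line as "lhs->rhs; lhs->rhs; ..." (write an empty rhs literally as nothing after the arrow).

  | cbabc
  | cccaccbcbbb => ccccbcbbb => ccbacbbb => baacbbb => baacb
  | bccbaaac => bbaaaac => aaaac
  | bccabcccc => bcbcccc

bb->; ca->; ccb->ba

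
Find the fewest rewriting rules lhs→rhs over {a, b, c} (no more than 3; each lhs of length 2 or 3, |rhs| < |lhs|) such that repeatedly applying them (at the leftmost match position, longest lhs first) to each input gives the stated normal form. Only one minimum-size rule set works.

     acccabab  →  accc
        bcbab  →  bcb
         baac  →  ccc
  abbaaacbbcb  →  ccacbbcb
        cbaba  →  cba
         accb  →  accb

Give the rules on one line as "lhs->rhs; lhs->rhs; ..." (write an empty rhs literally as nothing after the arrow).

ab->; baa->cc

  | acccabab => acccab => accc
  | bcbab => bcb
  | baac => ccc
  | abbaaacbbcb => baaacbbcb => ccacbbcb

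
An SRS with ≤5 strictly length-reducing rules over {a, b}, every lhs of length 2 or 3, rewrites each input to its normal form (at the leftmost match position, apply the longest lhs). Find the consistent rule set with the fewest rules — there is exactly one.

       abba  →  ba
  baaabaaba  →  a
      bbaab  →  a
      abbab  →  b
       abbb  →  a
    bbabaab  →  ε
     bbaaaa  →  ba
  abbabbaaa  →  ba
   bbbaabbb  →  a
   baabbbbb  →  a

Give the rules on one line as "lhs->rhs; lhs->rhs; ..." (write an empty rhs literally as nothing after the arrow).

  | abba => ba
  | baaabaaba => bbbaaba => abaaba => aaba => aba => a
  | bbaab => aaab => bb => a
  | abbab => bab => b

aa->a; aaa->b; ab->; bb->a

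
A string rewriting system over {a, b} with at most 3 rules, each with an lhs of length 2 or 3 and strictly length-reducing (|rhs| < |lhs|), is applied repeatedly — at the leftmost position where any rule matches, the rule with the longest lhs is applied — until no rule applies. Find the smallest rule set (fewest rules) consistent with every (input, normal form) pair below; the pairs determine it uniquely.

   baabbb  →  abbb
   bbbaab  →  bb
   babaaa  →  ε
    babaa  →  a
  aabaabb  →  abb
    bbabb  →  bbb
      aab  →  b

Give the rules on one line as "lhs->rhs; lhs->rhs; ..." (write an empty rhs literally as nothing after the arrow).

aa->; ba->

  | baabbb => abbb
  | bbbaab => bbab => bb
  | babaaa => baaa => aa => ε
  | babaa => baa => a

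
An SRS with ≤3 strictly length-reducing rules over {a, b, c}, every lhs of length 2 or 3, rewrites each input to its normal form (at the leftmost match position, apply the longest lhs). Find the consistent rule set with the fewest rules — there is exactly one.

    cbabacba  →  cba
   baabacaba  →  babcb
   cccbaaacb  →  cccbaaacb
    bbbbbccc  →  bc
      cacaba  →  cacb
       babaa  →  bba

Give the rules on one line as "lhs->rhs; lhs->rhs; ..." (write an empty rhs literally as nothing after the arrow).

aba->b; bbc->

  | cbabacba => cbbcba => cba
  | baabacaba => babcaba => babcb
  | cccbaaacb
  | bbbbbccc => bbbcc => bc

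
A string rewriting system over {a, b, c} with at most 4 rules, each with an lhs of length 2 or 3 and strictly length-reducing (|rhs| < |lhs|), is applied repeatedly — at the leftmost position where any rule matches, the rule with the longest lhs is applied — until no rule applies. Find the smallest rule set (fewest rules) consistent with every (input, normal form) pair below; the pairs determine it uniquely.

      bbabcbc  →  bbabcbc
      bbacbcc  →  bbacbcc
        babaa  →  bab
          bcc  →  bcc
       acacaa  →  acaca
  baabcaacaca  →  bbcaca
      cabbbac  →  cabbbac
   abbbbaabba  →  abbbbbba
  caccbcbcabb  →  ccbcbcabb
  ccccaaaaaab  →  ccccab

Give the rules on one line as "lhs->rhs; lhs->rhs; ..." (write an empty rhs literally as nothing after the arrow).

  | bbabcbc
  | bbacbcc
  | babaa => bab
  | bcc

aa->a; aac->; acc->c; baa->b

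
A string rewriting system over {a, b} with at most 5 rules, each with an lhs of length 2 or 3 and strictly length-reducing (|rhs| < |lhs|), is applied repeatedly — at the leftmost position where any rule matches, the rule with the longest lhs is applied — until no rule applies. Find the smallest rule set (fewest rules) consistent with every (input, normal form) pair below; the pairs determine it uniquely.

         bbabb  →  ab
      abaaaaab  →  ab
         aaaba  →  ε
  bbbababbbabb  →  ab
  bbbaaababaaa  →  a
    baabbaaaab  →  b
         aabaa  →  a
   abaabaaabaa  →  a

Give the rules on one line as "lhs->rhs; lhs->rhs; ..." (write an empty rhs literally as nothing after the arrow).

  | bbabb => babb => abb => ab
  | abaaaaab => aaaaab => aaab => ab
  | aaaba => aba => aa => ε
  | bbbababbbabb => bbababbbabb => bababbbabb => ababbbabb => aabbbabb => bbbabb => bbabb => babb => abb => ab

aa->; ba->a; baa->a; bb->b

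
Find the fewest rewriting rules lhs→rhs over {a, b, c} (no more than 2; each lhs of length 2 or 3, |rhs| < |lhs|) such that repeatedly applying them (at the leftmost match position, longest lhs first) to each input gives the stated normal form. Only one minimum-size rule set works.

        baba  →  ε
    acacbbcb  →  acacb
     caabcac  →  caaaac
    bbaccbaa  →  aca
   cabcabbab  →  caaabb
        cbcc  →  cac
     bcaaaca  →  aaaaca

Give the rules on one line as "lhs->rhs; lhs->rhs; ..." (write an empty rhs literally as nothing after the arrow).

  | baba => ba => ε
  | acacbbcb => acacbab => acacb
  | caabcac => caaaac
  | bbaccbaa => bccbaa => acbaa => aca

ba->; bc->a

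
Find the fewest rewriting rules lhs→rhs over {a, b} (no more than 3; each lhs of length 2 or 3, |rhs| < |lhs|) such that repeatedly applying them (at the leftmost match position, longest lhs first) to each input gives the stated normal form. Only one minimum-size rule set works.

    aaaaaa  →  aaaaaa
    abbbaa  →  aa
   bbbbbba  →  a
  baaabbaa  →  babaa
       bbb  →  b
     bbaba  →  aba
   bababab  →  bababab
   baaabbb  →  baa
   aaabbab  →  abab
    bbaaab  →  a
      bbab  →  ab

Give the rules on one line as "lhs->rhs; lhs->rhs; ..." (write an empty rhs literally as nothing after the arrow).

aab->; abb->aa; bb->

  | aaaaaa
  | abbbaa => aabaa => aa
  | bbbbbba => bbbba => bba => a
  | baaabbaa => babaa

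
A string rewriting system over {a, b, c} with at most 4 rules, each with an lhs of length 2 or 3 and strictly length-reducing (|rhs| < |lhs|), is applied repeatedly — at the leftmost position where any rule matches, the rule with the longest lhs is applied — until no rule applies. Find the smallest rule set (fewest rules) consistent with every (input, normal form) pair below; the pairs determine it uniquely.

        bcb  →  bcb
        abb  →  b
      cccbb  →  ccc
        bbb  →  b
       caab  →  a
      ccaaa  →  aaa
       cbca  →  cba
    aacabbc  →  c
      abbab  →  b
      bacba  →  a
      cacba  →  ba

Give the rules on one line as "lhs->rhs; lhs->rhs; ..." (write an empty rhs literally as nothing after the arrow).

ab->; ac->; bb->; ca->a

  | bcb
  | abb => b
  | cccbb => ccc
  | bbb => b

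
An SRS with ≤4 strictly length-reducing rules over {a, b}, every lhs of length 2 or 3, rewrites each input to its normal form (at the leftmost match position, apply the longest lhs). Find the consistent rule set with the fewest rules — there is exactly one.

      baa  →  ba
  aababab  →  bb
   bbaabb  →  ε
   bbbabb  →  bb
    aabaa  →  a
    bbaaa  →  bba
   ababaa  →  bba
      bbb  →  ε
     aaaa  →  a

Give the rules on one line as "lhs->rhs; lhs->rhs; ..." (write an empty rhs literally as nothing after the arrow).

aa->a; aab->; ab->b; bbb->

  | baa => ba
  | aababab => abab => bab => bb
  | bbaabb => bbb => ε
  | bbbabb => abb => bb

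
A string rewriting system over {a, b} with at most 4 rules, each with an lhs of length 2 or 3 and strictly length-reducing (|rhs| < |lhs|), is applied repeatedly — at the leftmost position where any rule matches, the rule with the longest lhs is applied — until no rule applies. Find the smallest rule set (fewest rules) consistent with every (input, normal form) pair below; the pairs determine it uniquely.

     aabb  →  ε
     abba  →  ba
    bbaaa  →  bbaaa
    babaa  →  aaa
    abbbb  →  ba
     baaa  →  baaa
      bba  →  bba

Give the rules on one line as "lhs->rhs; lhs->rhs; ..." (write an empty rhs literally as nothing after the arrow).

ab->; bab->a; bbb->ba

  | aabb => ab => ε
  | abba => ba
  | bbaaa
  | babaa => aaa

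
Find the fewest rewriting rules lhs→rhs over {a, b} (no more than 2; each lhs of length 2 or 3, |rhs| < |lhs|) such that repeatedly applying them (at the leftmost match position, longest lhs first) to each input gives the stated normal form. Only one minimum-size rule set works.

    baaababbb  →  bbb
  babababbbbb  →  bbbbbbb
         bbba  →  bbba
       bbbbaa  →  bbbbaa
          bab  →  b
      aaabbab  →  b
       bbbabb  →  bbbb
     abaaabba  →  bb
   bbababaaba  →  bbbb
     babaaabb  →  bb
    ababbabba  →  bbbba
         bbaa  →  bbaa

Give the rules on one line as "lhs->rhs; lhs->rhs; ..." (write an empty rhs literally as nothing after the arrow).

  | baaababbb => baabbbb => babbb => bbb
  | babababbbbb => bbbabbbbb => bbbbbbb
  | bbba
  | bbbbaa

ab->; aba->b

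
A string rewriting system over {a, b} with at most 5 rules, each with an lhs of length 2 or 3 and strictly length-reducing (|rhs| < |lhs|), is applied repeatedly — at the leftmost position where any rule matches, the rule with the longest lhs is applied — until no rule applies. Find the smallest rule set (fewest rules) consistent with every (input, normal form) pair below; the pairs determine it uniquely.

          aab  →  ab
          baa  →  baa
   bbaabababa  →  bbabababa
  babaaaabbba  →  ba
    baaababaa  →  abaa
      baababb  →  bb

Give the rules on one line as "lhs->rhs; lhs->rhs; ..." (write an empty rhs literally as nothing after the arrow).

aaa->b; aab->ab; abb->b; bbb->

  | aab => ab
  | baa
  | bbaabababa => bbabababa
  | babaaaabbba => babbabbba => bbabbba => bbbba => ba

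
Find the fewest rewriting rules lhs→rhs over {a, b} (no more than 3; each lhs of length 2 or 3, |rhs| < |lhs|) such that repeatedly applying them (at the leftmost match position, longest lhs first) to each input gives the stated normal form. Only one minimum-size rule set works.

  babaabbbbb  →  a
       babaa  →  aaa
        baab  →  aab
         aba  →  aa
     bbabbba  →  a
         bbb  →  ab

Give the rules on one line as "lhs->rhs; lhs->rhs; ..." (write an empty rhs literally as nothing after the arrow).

abb->b; ba->a; bb->a

  | babaabbbbb => abaabbbbb => aaabbbbb => aabbbb => abbb => bb => a
  | babaa => abaa => aaa
  | baab => aab
  | aba => aa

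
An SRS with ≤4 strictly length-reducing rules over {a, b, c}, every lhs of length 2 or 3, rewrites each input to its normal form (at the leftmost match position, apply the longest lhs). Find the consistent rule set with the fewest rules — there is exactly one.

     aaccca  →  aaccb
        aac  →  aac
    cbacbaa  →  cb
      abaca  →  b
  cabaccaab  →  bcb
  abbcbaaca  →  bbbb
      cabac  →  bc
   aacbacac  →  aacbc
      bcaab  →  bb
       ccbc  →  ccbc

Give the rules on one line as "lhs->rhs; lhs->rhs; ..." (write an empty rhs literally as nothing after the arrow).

  | aaccca => aaccb
  | aac
  | cbacbaa => ccbaa => cca => cb
  | abaca => baca => ca => b

ab->b; ba->; ca->b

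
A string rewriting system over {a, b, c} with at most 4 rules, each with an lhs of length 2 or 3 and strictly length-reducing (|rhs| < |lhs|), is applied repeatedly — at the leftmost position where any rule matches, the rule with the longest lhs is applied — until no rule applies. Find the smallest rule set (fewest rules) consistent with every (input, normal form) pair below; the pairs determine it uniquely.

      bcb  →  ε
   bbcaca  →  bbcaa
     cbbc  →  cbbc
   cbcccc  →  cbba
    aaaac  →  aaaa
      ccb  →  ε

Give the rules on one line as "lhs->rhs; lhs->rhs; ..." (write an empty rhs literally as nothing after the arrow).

ac->a; bcb->; ccb->; ccc->ba

  | bcb => ε
  | bbcaca => bbcaa
  | cbbc
  | cbcccc => cbbac => cbba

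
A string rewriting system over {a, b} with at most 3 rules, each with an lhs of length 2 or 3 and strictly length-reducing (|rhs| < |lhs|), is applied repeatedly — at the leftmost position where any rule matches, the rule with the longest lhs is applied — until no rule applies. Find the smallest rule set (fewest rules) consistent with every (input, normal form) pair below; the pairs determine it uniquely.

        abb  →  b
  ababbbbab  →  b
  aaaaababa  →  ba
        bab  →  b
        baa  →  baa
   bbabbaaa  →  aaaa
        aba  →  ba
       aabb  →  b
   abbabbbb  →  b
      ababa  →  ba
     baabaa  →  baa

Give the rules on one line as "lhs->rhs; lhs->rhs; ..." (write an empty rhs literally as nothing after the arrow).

ab->b; bb->b; bbb->a

  | abb => bb => b
  | ababbbbab => babbbbab => bbbbbab => abbab => bbab => bab => bb => b
  | aaaaababa => aaaababa => aaababa => aababa => ababa => baba => bba => ba
  | bab => bb => b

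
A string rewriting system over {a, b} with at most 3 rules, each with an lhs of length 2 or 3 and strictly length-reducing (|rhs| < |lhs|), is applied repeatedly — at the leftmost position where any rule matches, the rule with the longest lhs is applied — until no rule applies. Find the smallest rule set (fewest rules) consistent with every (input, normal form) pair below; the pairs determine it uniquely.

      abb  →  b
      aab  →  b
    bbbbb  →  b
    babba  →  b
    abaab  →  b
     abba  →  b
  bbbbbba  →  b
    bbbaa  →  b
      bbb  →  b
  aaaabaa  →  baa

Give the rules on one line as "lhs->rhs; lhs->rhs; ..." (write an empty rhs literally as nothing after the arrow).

  | abb => bb => b
  | aab => ab => b
  | bbbbb => bbbb => bbb => bb => b
  | babba => bbba => bba => bb => b

ab->b; bb->b; bba->bb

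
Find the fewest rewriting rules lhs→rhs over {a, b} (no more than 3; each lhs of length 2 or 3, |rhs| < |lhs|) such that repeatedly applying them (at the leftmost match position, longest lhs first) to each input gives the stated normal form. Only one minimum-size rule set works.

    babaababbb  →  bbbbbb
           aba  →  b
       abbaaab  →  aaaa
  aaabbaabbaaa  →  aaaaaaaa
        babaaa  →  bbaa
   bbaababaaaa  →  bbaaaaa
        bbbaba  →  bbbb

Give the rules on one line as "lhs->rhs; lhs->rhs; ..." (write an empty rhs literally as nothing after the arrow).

ab->a; aba->b; abb->a

  | babaababbb => bbababbb => bbbbbb
  | aba => b
  | abbaaab => aaaab => aaaa
  | aaabbaabbaaa => aaaaabbaaa => aaaaaaaa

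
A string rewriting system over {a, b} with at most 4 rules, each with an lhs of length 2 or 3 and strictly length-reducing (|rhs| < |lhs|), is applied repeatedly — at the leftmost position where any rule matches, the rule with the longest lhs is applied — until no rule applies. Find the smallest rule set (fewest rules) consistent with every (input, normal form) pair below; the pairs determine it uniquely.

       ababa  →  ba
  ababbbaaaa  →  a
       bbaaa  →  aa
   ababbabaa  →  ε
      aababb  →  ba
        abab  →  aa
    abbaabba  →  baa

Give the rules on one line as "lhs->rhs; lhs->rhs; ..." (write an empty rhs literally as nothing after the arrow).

  | ababa => aaba => aaa => ba
  | ababbbaaaa => aabbbaaaa => aabbaaaa => aabaaaa => aaaaaa => baaaa => bbaa => a
  | bbaaa => aa
  | ababbabaa => aabbabaa => aababaa => aaabaa => babaa => baaa => bba => ε

aaa->ba; ab->a; bba->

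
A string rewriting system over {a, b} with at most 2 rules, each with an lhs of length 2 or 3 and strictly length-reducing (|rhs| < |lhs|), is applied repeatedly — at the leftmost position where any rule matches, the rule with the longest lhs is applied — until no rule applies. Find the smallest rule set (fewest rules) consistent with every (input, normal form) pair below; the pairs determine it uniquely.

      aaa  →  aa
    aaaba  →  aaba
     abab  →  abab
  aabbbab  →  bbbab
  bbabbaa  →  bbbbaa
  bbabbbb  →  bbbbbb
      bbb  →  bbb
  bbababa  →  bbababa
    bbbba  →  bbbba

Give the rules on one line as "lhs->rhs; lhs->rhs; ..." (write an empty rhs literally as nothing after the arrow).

  | aaa => aa
  | aaaba => aaba
  | abab
  | aabbbab => abbbab => bbbab

aaa->aa; abb->bb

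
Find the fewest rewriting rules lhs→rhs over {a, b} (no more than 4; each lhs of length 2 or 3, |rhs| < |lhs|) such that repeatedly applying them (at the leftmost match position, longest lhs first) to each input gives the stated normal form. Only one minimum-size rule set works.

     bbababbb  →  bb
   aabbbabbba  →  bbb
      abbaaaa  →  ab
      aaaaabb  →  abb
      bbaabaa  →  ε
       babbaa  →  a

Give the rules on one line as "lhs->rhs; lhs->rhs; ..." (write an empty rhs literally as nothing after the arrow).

  | bbababbb => babbb => bb
  | aabbbabbba => bbbabbba => bbbba => bbb
  | abbaaaa => abaaa => abaa => aba => ab
  | aaaaabb => aaabb => abb

aa->; aba->ab; ba->; bab->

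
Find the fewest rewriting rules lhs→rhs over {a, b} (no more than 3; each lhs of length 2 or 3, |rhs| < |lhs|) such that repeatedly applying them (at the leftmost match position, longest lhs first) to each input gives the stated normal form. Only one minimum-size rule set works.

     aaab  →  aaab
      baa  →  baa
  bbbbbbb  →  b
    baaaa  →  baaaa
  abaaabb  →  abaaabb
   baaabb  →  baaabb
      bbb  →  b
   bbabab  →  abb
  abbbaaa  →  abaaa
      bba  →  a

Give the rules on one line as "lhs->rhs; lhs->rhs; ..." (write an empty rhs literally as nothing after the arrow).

  | aaab
  | baa
  | bbbbbbb => bbbbb => bbb => b
  | baaaa

bab->bb; bba->a; bbb->b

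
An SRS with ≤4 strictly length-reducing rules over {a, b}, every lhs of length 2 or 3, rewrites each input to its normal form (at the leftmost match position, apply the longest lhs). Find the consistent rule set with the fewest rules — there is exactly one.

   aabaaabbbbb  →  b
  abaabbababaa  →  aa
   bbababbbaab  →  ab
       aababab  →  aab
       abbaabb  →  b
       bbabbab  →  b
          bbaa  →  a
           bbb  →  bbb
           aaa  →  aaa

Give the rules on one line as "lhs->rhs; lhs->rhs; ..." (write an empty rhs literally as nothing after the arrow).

abb->b; ba->; bba->ba

  | aabaaabbbbb => aaaabbbbb => aaabbbb => aabbb => abb => b
  | abaabbababaa => aabbababaa => abababaa => ababaa => abaa => aa
  | bbababbbaab => bababbbaab => babbbaab => bbbaab => bbaab => baab => ab
  | aababab => aabab => aab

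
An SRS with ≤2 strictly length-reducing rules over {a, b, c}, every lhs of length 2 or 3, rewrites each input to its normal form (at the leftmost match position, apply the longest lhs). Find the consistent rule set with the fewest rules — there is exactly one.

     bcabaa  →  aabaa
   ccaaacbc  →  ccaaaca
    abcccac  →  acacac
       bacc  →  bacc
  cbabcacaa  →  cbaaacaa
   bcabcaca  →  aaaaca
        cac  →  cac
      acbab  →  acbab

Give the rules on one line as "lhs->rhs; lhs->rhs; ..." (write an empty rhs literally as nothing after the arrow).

bc->a; bcc->ca

  | bcabaa => aabaa
  | ccaaacbc => ccaaaca
  | abcccac => acacac
  | bacc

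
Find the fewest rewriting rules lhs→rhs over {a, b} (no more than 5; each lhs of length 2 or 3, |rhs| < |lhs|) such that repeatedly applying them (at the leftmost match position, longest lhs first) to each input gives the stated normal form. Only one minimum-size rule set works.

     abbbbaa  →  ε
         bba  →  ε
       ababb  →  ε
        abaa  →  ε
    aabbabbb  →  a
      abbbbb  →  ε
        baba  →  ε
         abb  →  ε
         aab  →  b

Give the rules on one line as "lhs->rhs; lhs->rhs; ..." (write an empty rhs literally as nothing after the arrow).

  | abbbbaa => abbbaa => abbaa => aaaa => aa => ε
  | bba => aa => ε
  | ababb => abb => aa => ε
  | abaa => aa => ε

aa->; ba->; bb->a; bbb->bb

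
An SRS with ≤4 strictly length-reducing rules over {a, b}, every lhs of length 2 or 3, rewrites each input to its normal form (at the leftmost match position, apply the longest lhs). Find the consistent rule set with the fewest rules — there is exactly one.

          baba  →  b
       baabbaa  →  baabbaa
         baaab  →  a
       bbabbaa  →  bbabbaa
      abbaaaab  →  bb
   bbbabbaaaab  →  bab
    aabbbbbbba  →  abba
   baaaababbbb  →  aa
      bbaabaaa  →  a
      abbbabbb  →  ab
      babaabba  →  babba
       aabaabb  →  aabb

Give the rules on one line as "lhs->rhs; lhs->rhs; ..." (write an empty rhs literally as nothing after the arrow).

  | baba => b
  | baabbaa
  | baaab => bbb => a
  | bbabbaa

aaa->b; aba->; bbb->a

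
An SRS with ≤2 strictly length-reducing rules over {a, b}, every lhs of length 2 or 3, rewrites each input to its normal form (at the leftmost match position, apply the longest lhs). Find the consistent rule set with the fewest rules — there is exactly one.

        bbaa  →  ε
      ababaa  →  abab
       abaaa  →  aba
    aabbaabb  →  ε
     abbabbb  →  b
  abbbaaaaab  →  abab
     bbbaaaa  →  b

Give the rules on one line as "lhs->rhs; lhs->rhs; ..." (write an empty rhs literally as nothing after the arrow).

  | bbaa => aa => ε
  | ababaa => abab
  | abaaa => aba
  | aabbaabb => bbaabb => aabb => bb => ε

aa->; bb->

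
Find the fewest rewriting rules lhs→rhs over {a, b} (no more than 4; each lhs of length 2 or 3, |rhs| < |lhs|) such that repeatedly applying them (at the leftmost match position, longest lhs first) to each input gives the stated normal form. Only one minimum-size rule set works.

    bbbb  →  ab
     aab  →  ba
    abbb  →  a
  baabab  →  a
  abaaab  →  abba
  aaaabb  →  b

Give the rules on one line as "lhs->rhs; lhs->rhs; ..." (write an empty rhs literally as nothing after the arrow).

  | bbbb => ab
  | aab => ba
  | abbb => aa => a
  | baabab => bbaab => bbba => aa => a

aa->a; aab->ba; bab->b; bbb->a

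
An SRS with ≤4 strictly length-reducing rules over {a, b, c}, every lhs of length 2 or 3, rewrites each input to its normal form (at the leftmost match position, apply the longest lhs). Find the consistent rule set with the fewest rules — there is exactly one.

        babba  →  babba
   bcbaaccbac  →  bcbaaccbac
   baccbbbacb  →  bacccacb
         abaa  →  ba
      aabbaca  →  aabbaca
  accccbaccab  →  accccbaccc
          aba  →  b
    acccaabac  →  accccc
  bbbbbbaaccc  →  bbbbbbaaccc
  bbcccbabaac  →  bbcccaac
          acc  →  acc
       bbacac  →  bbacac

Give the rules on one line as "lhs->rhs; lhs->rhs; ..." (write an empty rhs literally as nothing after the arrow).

aba->b; cab->cc; cbb->ca

  | babba
  | bcbaaccbac
  | baccbbbacb => baccabacb => bacccacb
  | abaa => ba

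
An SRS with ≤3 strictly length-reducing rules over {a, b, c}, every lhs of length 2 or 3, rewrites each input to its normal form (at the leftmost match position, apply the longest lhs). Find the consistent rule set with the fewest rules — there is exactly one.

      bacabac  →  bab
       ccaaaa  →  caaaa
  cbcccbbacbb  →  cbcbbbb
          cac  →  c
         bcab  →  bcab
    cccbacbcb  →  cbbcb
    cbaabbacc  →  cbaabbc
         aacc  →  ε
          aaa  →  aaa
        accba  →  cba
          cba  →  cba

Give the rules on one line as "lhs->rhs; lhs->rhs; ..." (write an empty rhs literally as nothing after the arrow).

ac->; cc->c

  | bacabac => babac => bab
  | ccaaaa => caaaa
  | cbcccbbacbb => cbccbbacbb => cbcbbacbb => cbcbbbb
  | cac => c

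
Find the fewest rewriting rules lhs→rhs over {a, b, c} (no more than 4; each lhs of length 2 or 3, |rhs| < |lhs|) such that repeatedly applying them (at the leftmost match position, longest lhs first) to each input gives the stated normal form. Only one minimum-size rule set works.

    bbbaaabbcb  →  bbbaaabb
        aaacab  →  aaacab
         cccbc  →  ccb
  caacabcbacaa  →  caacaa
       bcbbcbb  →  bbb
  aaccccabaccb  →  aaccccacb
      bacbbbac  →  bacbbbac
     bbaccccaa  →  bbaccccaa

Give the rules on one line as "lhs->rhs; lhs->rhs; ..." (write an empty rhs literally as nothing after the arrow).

aba->ab; bc->; bca->; cbc->b

  | bbbaaabbcb => bbbaaabb
  | aaacab
  | cccbc => ccb
  | caacabcbacaa => caacabacaa => caacabcaa => caacaa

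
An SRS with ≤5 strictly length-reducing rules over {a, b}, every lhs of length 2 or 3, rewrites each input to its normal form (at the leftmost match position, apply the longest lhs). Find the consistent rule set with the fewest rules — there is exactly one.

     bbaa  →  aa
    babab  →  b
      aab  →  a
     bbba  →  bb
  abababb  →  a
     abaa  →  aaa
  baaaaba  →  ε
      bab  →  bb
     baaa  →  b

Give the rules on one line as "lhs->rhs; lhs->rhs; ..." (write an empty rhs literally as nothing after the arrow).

  | bbaa => aba => aa
  | babab => bbab => abb => b
  | aab => a
  | bbba => bab => bb

ab->; aba->aa; ba->b; bba->ab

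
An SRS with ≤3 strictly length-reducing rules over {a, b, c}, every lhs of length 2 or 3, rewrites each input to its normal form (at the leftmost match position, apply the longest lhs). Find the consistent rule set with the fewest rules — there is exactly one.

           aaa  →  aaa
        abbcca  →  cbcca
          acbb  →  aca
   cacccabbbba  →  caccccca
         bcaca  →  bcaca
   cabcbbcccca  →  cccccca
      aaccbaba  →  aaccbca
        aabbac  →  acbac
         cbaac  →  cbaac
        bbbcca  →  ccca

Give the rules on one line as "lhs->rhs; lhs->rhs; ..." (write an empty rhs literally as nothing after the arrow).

  | aaa
  | abbcca => cbcca
  | acbb => aca
  | cacccabbbba => caccccbbba => caccccaba => caccccca

ab->c; bb->a; bbc->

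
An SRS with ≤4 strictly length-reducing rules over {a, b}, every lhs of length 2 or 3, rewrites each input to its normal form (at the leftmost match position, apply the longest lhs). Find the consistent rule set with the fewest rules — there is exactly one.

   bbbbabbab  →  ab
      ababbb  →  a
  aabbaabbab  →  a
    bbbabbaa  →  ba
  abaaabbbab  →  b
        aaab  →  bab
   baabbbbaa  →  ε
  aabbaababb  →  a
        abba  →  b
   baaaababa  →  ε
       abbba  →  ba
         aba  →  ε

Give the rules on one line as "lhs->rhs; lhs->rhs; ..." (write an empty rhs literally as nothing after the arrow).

  | bbbbabbab => ababbab => bbab => ab
  | ababbb => bbb => a
  | aabbaabbab => bbbaabbab => aaabbab => babbab => baab => bbb => a
  | bbbabbaa => aabbaa => bbbaa => aaa => ba

aa->b; aba->; bb->; bbb->a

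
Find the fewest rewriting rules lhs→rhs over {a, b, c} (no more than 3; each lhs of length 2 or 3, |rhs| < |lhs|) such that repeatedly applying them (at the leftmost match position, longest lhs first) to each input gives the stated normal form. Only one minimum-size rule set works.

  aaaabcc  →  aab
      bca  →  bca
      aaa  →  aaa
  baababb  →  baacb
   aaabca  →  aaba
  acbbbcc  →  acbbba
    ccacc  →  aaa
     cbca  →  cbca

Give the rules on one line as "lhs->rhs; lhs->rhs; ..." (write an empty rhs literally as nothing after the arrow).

  | aaaabcc => aaabc => aab
  | bca
  | aaa
  | baababb => baacb

abc->b; bab->c; cc->a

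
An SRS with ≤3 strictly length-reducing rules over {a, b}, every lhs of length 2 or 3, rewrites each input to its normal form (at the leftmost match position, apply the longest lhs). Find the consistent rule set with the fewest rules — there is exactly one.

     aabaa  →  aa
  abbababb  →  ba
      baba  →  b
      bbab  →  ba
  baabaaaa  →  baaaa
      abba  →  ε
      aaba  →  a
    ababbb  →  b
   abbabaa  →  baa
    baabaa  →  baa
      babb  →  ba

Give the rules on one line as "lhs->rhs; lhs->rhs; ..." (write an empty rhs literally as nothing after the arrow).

ab->a; aba->; bb->b

  | aabaa => aa
  | abbababb => abababb => babb => bab => ba
  | baba => b
  | bbab => bab => ba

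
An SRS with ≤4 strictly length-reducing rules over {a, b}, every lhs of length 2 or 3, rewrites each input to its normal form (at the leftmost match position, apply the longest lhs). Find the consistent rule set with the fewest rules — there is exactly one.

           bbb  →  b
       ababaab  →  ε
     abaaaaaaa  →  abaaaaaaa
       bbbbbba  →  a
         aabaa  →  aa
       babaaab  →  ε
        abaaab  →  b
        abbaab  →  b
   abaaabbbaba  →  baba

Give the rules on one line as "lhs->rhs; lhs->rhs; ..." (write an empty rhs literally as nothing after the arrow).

aab->bb; abb->b; bb->

  | bbb => b
  | ababaab => ababbb => abbb => bb => ε
  | abaaaaaaa
  | bbbbbba => bbbba => bba => a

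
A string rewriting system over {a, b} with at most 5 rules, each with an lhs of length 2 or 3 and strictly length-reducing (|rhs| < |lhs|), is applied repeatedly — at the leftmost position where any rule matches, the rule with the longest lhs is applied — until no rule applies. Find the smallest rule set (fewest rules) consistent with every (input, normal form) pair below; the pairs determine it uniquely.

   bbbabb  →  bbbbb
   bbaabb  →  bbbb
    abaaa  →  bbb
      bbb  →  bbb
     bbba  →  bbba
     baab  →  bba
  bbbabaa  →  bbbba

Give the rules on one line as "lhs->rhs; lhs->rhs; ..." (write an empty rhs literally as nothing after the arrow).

aa->a; aaa->bb; aab->ba; ab->b

  | bbbabb => bbbbb
  | bbaabb => bbbab => bbbb
  | abaaa => baaa => bbb
  | bbb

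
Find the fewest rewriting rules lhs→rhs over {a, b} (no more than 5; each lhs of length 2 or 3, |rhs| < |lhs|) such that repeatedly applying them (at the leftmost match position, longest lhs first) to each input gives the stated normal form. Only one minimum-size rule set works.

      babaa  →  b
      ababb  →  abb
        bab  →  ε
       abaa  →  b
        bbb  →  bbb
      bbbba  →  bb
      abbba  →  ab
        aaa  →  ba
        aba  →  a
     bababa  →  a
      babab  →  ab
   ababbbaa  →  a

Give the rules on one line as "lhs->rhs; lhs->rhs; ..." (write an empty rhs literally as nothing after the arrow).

  | babaa => aa => b
  | ababb => abb
  | bab => ε
  | abaa => aa => b

aa->b; aba->a; bab->; bba->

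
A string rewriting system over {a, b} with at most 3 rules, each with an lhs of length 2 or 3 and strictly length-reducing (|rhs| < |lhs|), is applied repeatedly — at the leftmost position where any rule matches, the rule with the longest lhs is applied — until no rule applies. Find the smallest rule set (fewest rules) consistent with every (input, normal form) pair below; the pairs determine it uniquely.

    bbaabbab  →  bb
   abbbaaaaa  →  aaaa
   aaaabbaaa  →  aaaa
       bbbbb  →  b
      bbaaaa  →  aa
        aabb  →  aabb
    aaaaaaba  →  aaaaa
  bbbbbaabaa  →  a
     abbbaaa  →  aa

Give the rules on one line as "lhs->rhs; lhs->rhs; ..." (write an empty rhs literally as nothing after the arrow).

aba->; ba->; bbb->b

  | bbaabbab => babbab => bbab => bb
  | abbbaaaaa => abaaaaa => aaaa
  | aaaabbaaa => aaaabaa => aaaa
  | bbbbb => bbb => b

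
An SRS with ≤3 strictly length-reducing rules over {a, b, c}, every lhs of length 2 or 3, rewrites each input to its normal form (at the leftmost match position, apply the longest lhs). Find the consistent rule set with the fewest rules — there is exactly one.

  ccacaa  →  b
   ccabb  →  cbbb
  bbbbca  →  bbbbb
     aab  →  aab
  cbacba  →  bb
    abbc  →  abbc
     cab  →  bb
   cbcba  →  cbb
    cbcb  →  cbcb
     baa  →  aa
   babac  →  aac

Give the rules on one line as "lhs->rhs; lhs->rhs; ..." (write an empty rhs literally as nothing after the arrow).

  | ccacaa => cbcaa => cbba => cba => ca => b
  | ccabb => cbbb
  | bbbbca => bbbbb
  | aab

ba->a; ca->b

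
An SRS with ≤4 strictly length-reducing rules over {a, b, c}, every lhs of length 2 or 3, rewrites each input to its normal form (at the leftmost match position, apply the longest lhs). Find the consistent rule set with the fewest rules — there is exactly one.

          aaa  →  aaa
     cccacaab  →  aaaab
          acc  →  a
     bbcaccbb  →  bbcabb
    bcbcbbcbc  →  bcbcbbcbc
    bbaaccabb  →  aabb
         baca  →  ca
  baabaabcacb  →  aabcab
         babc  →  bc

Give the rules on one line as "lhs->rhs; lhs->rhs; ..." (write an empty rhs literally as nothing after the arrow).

  | aaa
  | cccacaab => acacaab => aacaab => aaaab
  | acc => ac => a
  | bbcaccbb => bbcacbb => bbcabb

ac->a; ba->; cc->a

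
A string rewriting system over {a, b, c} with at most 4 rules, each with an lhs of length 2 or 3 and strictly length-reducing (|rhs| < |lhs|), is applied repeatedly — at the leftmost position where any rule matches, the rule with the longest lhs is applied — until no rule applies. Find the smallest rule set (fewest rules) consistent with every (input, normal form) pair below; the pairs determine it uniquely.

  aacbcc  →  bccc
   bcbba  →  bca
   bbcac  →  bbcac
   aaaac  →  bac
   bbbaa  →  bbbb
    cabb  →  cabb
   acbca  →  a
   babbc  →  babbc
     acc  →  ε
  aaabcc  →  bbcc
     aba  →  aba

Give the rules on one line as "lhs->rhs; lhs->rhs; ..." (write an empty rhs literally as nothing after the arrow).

aa->b; aaa->b; acc->; cb->c

  | aacbcc => bcbcc => bccc
  | bcbba => bcba => bca
  | bbcac
  | aaaac => bac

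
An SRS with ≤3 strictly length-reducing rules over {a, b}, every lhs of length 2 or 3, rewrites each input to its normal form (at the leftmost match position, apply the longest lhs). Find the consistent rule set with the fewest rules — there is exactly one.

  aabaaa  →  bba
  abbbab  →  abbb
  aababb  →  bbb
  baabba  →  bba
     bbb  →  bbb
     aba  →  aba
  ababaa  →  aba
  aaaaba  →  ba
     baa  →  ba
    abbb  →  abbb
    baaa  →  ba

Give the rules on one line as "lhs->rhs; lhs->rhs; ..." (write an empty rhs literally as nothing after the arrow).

aa->b; baa->ba; bab->b

  | aabaaa => bbaaa => bbaa => bba
  | abbbab => abbb
  | aababb => bbabb => bbb
  | baabba => babba => bba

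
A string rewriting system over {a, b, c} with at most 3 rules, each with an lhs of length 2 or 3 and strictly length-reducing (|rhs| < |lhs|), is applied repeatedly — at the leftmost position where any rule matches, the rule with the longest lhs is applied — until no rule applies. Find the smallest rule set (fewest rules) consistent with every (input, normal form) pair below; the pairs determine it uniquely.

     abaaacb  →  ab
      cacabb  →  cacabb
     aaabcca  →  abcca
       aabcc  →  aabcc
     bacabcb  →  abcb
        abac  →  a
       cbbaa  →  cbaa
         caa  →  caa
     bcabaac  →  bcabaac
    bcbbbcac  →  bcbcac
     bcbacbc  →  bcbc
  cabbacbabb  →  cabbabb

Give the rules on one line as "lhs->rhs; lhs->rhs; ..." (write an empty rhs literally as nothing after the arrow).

aaa->a; bac->; cbb->cb

  | abaaacb => abacb => ab
  | cacabb
  | aaabcca => abcca
  | aabcc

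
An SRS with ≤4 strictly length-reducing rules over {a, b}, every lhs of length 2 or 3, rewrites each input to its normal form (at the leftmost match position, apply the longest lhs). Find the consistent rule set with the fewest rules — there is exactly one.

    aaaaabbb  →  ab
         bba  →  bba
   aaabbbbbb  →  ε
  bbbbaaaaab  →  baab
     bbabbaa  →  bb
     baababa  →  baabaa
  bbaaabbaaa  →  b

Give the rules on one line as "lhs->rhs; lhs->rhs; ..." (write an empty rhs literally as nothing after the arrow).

aaa->; abb->; bab->ba; bbb->

  | aaaaabbb => aabbb => ab
  | bba
  | aaabbbbbb => bbbbbb => bbb => ε
  | bbbbaaaaab => baaaaab => baab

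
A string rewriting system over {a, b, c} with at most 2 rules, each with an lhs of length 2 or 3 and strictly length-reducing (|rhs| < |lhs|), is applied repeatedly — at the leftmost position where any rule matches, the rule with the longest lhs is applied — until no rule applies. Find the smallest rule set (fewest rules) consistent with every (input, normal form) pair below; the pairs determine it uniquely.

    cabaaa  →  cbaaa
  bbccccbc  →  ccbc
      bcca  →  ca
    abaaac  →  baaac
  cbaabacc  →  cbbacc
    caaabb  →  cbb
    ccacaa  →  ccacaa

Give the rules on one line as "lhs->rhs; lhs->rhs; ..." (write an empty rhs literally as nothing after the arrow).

  | cabaaa => cbaaa
  | bbccccbc => bcccbc => ccbc
  | bcca => ca
  | abaaac => baaac

ab->b; bcc->c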